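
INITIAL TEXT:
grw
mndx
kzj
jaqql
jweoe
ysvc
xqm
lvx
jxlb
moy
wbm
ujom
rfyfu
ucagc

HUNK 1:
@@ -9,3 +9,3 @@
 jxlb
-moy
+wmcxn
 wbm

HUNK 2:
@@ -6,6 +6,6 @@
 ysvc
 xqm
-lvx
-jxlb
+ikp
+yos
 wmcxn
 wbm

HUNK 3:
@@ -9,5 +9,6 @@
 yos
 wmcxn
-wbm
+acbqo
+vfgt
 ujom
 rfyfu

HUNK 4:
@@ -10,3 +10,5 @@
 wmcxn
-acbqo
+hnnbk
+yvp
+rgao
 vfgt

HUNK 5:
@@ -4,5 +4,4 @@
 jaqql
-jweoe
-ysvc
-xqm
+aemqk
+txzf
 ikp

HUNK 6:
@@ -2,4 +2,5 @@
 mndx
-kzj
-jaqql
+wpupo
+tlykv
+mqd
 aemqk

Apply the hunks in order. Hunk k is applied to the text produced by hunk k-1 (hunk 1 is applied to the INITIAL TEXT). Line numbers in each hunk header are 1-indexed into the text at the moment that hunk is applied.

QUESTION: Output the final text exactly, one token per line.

Hunk 1: at line 9 remove [moy] add [wmcxn] -> 14 lines: grw mndx kzj jaqql jweoe ysvc xqm lvx jxlb wmcxn wbm ujom rfyfu ucagc
Hunk 2: at line 6 remove [lvx,jxlb] add [ikp,yos] -> 14 lines: grw mndx kzj jaqql jweoe ysvc xqm ikp yos wmcxn wbm ujom rfyfu ucagc
Hunk 3: at line 9 remove [wbm] add [acbqo,vfgt] -> 15 lines: grw mndx kzj jaqql jweoe ysvc xqm ikp yos wmcxn acbqo vfgt ujom rfyfu ucagc
Hunk 4: at line 10 remove [acbqo] add [hnnbk,yvp,rgao] -> 17 lines: grw mndx kzj jaqql jweoe ysvc xqm ikp yos wmcxn hnnbk yvp rgao vfgt ujom rfyfu ucagc
Hunk 5: at line 4 remove [jweoe,ysvc,xqm] add [aemqk,txzf] -> 16 lines: grw mndx kzj jaqql aemqk txzf ikp yos wmcxn hnnbk yvp rgao vfgt ujom rfyfu ucagc
Hunk 6: at line 2 remove [kzj,jaqql] add [wpupo,tlykv,mqd] -> 17 lines: grw mndx wpupo tlykv mqd aemqk txzf ikp yos wmcxn hnnbk yvp rgao vfgt ujom rfyfu ucagc

Answer: grw
mndx
wpupo
tlykv
mqd
aemqk
txzf
ikp
yos
wmcxn
hnnbk
yvp
rgao
vfgt
ujom
rfyfu
ucagc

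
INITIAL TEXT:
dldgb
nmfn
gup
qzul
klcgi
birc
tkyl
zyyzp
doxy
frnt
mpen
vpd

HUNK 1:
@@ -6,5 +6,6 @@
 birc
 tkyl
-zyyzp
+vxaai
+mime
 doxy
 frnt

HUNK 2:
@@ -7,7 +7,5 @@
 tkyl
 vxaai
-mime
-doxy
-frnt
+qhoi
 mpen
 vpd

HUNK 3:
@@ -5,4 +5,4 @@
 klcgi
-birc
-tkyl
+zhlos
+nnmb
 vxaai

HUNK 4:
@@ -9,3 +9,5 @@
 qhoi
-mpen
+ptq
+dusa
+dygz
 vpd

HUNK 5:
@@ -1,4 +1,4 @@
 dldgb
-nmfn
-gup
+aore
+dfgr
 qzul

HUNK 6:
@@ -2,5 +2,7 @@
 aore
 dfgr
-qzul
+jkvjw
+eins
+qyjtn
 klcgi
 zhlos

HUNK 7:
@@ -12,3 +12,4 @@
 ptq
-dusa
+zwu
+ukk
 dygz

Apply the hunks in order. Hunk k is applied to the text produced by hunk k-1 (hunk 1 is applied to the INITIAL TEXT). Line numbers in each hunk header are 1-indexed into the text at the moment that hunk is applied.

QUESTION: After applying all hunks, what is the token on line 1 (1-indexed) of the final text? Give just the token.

Answer: dldgb

Derivation:
Hunk 1: at line 6 remove [zyyzp] add [vxaai,mime] -> 13 lines: dldgb nmfn gup qzul klcgi birc tkyl vxaai mime doxy frnt mpen vpd
Hunk 2: at line 7 remove [mime,doxy,frnt] add [qhoi] -> 11 lines: dldgb nmfn gup qzul klcgi birc tkyl vxaai qhoi mpen vpd
Hunk 3: at line 5 remove [birc,tkyl] add [zhlos,nnmb] -> 11 lines: dldgb nmfn gup qzul klcgi zhlos nnmb vxaai qhoi mpen vpd
Hunk 4: at line 9 remove [mpen] add [ptq,dusa,dygz] -> 13 lines: dldgb nmfn gup qzul klcgi zhlos nnmb vxaai qhoi ptq dusa dygz vpd
Hunk 5: at line 1 remove [nmfn,gup] add [aore,dfgr] -> 13 lines: dldgb aore dfgr qzul klcgi zhlos nnmb vxaai qhoi ptq dusa dygz vpd
Hunk 6: at line 2 remove [qzul] add [jkvjw,eins,qyjtn] -> 15 lines: dldgb aore dfgr jkvjw eins qyjtn klcgi zhlos nnmb vxaai qhoi ptq dusa dygz vpd
Hunk 7: at line 12 remove [dusa] add [zwu,ukk] -> 16 lines: dldgb aore dfgr jkvjw eins qyjtn klcgi zhlos nnmb vxaai qhoi ptq zwu ukk dygz vpd
Final line 1: dldgb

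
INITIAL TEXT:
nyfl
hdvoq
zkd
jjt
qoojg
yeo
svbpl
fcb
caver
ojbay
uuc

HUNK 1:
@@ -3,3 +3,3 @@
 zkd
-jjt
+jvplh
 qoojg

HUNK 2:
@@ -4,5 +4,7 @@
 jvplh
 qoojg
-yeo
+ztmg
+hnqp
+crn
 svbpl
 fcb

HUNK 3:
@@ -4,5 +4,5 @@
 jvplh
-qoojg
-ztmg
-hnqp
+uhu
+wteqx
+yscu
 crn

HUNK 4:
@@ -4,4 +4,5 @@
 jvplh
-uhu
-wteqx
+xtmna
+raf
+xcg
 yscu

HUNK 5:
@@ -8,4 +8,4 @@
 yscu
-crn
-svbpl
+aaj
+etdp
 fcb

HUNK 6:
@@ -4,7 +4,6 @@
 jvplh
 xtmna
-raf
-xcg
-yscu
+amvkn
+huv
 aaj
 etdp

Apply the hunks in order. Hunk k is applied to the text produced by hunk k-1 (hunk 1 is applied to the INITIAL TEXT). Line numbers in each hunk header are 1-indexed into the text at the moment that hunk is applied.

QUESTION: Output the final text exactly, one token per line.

Hunk 1: at line 3 remove [jjt] add [jvplh] -> 11 lines: nyfl hdvoq zkd jvplh qoojg yeo svbpl fcb caver ojbay uuc
Hunk 2: at line 4 remove [yeo] add [ztmg,hnqp,crn] -> 13 lines: nyfl hdvoq zkd jvplh qoojg ztmg hnqp crn svbpl fcb caver ojbay uuc
Hunk 3: at line 4 remove [qoojg,ztmg,hnqp] add [uhu,wteqx,yscu] -> 13 lines: nyfl hdvoq zkd jvplh uhu wteqx yscu crn svbpl fcb caver ojbay uuc
Hunk 4: at line 4 remove [uhu,wteqx] add [xtmna,raf,xcg] -> 14 lines: nyfl hdvoq zkd jvplh xtmna raf xcg yscu crn svbpl fcb caver ojbay uuc
Hunk 5: at line 8 remove [crn,svbpl] add [aaj,etdp] -> 14 lines: nyfl hdvoq zkd jvplh xtmna raf xcg yscu aaj etdp fcb caver ojbay uuc
Hunk 6: at line 4 remove [raf,xcg,yscu] add [amvkn,huv] -> 13 lines: nyfl hdvoq zkd jvplh xtmna amvkn huv aaj etdp fcb caver ojbay uuc

Answer: nyfl
hdvoq
zkd
jvplh
xtmna
amvkn
huv
aaj
etdp
fcb
caver
ojbay
uuc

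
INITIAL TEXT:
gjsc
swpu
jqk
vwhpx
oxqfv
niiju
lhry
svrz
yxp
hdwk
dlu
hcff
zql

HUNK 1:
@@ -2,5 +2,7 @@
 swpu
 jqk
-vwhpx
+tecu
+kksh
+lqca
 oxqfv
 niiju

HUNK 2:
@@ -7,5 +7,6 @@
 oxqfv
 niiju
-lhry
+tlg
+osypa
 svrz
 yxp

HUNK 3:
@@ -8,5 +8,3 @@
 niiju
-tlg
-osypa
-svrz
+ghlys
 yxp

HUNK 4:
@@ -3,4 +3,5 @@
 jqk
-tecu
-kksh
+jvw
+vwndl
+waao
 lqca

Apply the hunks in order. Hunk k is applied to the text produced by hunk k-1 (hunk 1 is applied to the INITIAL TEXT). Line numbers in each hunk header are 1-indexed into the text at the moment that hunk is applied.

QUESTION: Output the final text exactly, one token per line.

Hunk 1: at line 2 remove [vwhpx] add [tecu,kksh,lqca] -> 15 lines: gjsc swpu jqk tecu kksh lqca oxqfv niiju lhry svrz yxp hdwk dlu hcff zql
Hunk 2: at line 7 remove [lhry] add [tlg,osypa] -> 16 lines: gjsc swpu jqk tecu kksh lqca oxqfv niiju tlg osypa svrz yxp hdwk dlu hcff zql
Hunk 3: at line 8 remove [tlg,osypa,svrz] add [ghlys] -> 14 lines: gjsc swpu jqk tecu kksh lqca oxqfv niiju ghlys yxp hdwk dlu hcff zql
Hunk 4: at line 3 remove [tecu,kksh] add [jvw,vwndl,waao] -> 15 lines: gjsc swpu jqk jvw vwndl waao lqca oxqfv niiju ghlys yxp hdwk dlu hcff zql

Answer: gjsc
swpu
jqk
jvw
vwndl
waao
lqca
oxqfv
niiju
ghlys
yxp
hdwk
dlu
hcff
zql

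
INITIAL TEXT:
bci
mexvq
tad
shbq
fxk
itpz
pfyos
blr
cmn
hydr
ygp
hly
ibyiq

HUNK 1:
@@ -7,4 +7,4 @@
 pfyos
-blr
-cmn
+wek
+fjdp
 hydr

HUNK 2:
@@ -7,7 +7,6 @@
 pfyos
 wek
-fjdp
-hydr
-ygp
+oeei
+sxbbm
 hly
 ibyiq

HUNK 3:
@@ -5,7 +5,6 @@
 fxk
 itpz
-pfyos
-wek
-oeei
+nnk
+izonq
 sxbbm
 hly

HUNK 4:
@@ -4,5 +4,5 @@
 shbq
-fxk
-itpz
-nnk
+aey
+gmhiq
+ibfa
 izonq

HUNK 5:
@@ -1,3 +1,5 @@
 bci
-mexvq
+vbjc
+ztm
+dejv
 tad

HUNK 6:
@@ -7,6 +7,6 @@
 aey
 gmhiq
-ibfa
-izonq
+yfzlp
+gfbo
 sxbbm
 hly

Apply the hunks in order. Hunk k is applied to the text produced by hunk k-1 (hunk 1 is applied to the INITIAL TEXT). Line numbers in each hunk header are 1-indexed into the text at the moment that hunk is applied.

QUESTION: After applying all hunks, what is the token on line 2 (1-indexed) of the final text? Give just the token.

Answer: vbjc

Derivation:
Hunk 1: at line 7 remove [blr,cmn] add [wek,fjdp] -> 13 lines: bci mexvq tad shbq fxk itpz pfyos wek fjdp hydr ygp hly ibyiq
Hunk 2: at line 7 remove [fjdp,hydr,ygp] add [oeei,sxbbm] -> 12 lines: bci mexvq tad shbq fxk itpz pfyos wek oeei sxbbm hly ibyiq
Hunk 3: at line 5 remove [pfyos,wek,oeei] add [nnk,izonq] -> 11 lines: bci mexvq tad shbq fxk itpz nnk izonq sxbbm hly ibyiq
Hunk 4: at line 4 remove [fxk,itpz,nnk] add [aey,gmhiq,ibfa] -> 11 lines: bci mexvq tad shbq aey gmhiq ibfa izonq sxbbm hly ibyiq
Hunk 5: at line 1 remove [mexvq] add [vbjc,ztm,dejv] -> 13 lines: bci vbjc ztm dejv tad shbq aey gmhiq ibfa izonq sxbbm hly ibyiq
Hunk 6: at line 7 remove [ibfa,izonq] add [yfzlp,gfbo] -> 13 lines: bci vbjc ztm dejv tad shbq aey gmhiq yfzlp gfbo sxbbm hly ibyiq
Final line 2: vbjc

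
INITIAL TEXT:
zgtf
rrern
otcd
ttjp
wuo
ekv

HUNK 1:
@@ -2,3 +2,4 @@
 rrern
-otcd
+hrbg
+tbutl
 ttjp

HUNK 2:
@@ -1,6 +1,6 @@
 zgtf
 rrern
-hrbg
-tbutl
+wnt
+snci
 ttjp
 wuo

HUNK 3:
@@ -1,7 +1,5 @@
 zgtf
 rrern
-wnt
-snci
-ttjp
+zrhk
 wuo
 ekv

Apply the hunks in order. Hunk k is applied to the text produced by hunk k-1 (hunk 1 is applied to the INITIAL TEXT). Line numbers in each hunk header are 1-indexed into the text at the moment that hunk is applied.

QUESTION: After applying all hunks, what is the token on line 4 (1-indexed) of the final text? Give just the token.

Answer: wuo

Derivation:
Hunk 1: at line 2 remove [otcd] add [hrbg,tbutl] -> 7 lines: zgtf rrern hrbg tbutl ttjp wuo ekv
Hunk 2: at line 1 remove [hrbg,tbutl] add [wnt,snci] -> 7 lines: zgtf rrern wnt snci ttjp wuo ekv
Hunk 3: at line 1 remove [wnt,snci,ttjp] add [zrhk] -> 5 lines: zgtf rrern zrhk wuo ekv
Final line 4: wuo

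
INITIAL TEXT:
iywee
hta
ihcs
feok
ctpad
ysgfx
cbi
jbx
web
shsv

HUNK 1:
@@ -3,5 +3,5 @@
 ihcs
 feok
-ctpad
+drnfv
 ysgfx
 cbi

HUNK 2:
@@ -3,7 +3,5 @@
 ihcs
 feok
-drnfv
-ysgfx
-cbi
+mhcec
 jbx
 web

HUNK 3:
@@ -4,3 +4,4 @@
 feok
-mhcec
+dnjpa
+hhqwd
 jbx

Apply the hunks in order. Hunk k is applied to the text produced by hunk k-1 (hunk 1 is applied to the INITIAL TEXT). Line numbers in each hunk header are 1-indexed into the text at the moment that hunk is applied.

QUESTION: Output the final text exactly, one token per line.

Answer: iywee
hta
ihcs
feok
dnjpa
hhqwd
jbx
web
shsv

Derivation:
Hunk 1: at line 3 remove [ctpad] add [drnfv] -> 10 lines: iywee hta ihcs feok drnfv ysgfx cbi jbx web shsv
Hunk 2: at line 3 remove [drnfv,ysgfx,cbi] add [mhcec] -> 8 lines: iywee hta ihcs feok mhcec jbx web shsv
Hunk 3: at line 4 remove [mhcec] add [dnjpa,hhqwd] -> 9 lines: iywee hta ihcs feok dnjpa hhqwd jbx web shsv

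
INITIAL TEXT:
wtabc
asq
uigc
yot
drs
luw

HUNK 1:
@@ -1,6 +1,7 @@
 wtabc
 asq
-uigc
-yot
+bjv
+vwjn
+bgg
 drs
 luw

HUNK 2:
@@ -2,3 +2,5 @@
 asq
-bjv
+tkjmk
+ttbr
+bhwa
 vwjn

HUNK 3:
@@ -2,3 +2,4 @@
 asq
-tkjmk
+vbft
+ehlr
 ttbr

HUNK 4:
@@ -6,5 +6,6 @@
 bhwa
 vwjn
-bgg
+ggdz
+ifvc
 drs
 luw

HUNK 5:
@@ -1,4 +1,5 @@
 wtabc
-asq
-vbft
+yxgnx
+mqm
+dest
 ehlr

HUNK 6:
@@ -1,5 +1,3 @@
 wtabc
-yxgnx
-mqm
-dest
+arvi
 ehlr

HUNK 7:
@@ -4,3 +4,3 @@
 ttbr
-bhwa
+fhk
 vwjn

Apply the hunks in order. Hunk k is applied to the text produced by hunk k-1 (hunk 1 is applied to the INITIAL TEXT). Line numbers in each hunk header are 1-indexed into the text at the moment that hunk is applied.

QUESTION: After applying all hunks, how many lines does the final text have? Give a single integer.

Hunk 1: at line 1 remove [uigc,yot] add [bjv,vwjn,bgg] -> 7 lines: wtabc asq bjv vwjn bgg drs luw
Hunk 2: at line 2 remove [bjv] add [tkjmk,ttbr,bhwa] -> 9 lines: wtabc asq tkjmk ttbr bhwa vwjn bgg drs luw
Hunk 3: at line 2 remove [tkjmk] add [vbft,ehlr] -> 10 lines: wtabc asq vbft ehlr ttbr bhwa vwjn bgg drs luw
Hunk 4: at line 6 remove [bgg] add [ggdz,ifvc] -> 11 lines: wtabc asq vbft ehlr ttbr bhwa vwjn ggdz ifvc drs luw
Hunk 5: at line 1 remove [asq,vbft] add [yxgnx,mqm,dest] -> 12 lines: wtabc yxgnx mqm dest ehlr ttbr bhwa vwjn ggdz ifvc drs luw
Hunk 6: at line 1 remove [yxgnx,mqm,dest] add [arvi] -> 10 lines: wtabc arvi ehlr ttbr bhwa vwjn ggdz ifvc drs luw
Hunk 7: at line 4 remove [bhwa] add [fhk] -> 10 lines: wtabc arvi ehlr ttbr fhk vwjn ggdz ifvc drs luw
Final line count: 10

Answer: 10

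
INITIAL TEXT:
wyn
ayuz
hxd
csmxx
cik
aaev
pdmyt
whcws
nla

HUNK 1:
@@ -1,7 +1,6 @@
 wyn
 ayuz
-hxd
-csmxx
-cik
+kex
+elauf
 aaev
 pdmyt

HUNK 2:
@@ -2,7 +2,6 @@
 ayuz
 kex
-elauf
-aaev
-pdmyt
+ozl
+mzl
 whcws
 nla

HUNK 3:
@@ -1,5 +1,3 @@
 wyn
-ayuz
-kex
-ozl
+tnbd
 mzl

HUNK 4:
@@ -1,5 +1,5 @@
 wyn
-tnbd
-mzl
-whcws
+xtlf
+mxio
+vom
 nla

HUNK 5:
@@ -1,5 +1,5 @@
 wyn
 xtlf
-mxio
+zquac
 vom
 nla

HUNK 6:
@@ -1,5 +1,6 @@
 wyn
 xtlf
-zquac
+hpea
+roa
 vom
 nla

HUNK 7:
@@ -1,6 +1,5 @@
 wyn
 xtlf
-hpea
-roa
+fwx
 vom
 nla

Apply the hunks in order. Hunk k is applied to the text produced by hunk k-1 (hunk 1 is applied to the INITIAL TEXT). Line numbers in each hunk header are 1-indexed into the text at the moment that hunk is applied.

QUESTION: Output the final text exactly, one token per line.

Hunk 1: at line 1 remove [hxd,csmxx,cik] add [kex,elauf] -> 8 lines: wyn ayuz kex elauf aaev pdmyt whcws nla
Hunk 2: at line 2 remove [elauf,aaev,pdmyt] add [ozl,mzl] -> 7 lines: wyn ayuz kex ozl mzl whcws nla
Hunk 3: at line 1 remove [ayuz,kex,ozl] add [tnbd] -> 5 lines: wyn tnbd mzl whcws nla
Hunk 4: at line 1 remove [tnbd,mzl,whcws] add [xtlf,mxio,vom] -> 5 lines: wyn xtlf mxio vom nla
Hunk 5: at line 1 remove [mxio] add [zquac] -> 5 lines: wyn xtlf zquac vom nla
Hunk 6: at line 1 remove [zquac] add [hpea,roa] -> 6 lines: wyn xtlf hpea roa vom nla
Hunk 7: at line 1 remove [hpea,roa] add [fwx] -> 5 lines: wyn xtlf fwx vom nla

Answer: wyn
xtlf
fwx
vom
nla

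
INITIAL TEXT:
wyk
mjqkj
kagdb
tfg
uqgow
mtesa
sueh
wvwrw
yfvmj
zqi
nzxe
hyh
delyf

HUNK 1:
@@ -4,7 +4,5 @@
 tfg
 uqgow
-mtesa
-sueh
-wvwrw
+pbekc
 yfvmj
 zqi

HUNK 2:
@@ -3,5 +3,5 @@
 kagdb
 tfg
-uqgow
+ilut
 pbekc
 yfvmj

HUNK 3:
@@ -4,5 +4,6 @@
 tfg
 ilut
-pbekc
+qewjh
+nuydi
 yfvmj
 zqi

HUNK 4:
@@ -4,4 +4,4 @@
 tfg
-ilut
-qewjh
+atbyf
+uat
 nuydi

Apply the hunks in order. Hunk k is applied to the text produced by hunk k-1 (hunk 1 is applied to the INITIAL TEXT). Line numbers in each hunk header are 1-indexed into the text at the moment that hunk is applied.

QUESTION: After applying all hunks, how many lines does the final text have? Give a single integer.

Answer: 12

Derivation:
Hunk 1: at line 4 remove [mtesa,sueh,wvwrw] add [pbekc] -> 11 lines: wyk mjqkj kagdb tfg uqgow pbekc yfvmj zqi nzxe hyh delyf
Hunk 2: at line 3 remove [uqgow] add [ilut] -> 11 lines: wyk mjqkj kagdb tfg ilut pbekc yfvmj zqi nzxe hyh delyf
Hunk 3: at line 4 remove [pbekc] add [qewjh,nuydi] -> 12 lines: wyk mjqkj kagdb tfg ilut qewjh nuydi yfvmj zqi nzxe hyh delyf
Hunk 4: at line 4 remove [ilut,qewjh] add [atbyf,uat] -> 12 lines: wyk mjqkj kagdb tfg atbyf uat nuydi yfvmj zqi nzxe hyh delyf
Final line count: 12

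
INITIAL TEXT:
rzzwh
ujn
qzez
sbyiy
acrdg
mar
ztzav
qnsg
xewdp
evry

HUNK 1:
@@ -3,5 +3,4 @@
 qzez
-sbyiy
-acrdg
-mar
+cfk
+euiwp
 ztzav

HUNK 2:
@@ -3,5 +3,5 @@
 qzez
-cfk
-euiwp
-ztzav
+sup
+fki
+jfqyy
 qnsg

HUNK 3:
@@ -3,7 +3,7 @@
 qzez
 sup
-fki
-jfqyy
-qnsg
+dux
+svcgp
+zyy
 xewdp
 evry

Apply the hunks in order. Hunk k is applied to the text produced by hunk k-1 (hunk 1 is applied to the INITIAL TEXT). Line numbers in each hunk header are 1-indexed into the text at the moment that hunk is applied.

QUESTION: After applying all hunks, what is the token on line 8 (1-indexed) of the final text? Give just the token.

Answer: xewdp

Derivation:
Hunk 1: at line 3 remove [sbyiy,acrdg,mar] add [cfk,euiwp] -> 9 lines: rzzwh ujn qzez cfk euiwp ztzav qnsg xewdp evry
Hunk 2: at line 3 remove [cfk,euiwp,ztzav] add [sup,fki,jfqyy] -> 9 lines: rzzwh ujn qzez sup fki jfqyy qnsg xewdp evry
Hunk 3: at line 3 remove [fki,jfqyy,qnsg] add [dux,svcgp,zyy] -> 9 lines: rzzwh ujn qzez sup dux svcgp zyy xewdp evry
Final line 8: xewdp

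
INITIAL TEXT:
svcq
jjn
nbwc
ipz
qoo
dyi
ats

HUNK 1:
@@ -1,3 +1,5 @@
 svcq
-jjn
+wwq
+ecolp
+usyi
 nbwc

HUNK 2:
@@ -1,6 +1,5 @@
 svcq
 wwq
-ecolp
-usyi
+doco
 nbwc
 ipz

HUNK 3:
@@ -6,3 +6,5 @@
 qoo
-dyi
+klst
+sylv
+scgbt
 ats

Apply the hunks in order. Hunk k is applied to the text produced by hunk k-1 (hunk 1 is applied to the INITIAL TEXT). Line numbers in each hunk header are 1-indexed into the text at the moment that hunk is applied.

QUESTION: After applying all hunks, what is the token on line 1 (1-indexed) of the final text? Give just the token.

Hunk 1: at line 1 remove [jjn] add [wwq,ecolp,usyi] -> 9 lines: svcq wwq ecolp usyi nbwc ipz qoo dyi ats
Hunk 2: at line 1 remove [ecolp,usyi] add [doco] -> 8 lines: svcq wwq doco nbwc ipz qoo dyi ats
Hunk 3: at line 6 remove [dyi] add [klst,sylv,scgbt] -> 10 lines: svcq wwq doco nbwc ipz qoo klst sylv scgbt ats
Final line 1: svcq

Answer: svcq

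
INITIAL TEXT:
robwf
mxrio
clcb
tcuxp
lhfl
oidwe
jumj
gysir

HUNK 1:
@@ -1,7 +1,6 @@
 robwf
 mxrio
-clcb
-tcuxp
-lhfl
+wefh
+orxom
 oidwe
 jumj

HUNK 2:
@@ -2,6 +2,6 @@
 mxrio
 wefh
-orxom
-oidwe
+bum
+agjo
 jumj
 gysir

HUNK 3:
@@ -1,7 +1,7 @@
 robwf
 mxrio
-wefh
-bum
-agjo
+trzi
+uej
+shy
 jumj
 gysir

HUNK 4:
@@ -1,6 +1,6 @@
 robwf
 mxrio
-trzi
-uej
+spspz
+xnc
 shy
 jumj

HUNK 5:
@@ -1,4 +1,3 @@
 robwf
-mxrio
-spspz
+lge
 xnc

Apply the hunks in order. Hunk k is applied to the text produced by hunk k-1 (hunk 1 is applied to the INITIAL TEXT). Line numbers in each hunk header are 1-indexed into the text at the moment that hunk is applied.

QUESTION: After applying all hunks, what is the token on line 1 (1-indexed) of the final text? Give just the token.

Hunk 1: at line 1 remove [clcb,tcuxp,lhfl] add [wefh,orxom] -> 7 lines: robwf mxrio wefh orxom oidwe jumj gysir
Hunk 2: at line 2 remove [orxom,oidwe] add [bum,agjo] -> 7 lines: robwf mxrio wefh bum agjo jumj gysir
Hunk 3: at line 1 remove [wefh,bum,agjo] add [trzi,uej,shy] -> 7 lines: robwf mxrio trzi uej shy jumj gysir
Hunk 4: at line 1 remove [trzi,uej] add [spspz,xnc] -> 7 lines: robwf mxrio spspz xnc shy jumj gysir
Hunk 5: at line 1 remove [mxrio,spspz] add [lge] -> 6 lines: robwf lge xnc shy jumj gysir
Final line 1: robwf

Answer: robwf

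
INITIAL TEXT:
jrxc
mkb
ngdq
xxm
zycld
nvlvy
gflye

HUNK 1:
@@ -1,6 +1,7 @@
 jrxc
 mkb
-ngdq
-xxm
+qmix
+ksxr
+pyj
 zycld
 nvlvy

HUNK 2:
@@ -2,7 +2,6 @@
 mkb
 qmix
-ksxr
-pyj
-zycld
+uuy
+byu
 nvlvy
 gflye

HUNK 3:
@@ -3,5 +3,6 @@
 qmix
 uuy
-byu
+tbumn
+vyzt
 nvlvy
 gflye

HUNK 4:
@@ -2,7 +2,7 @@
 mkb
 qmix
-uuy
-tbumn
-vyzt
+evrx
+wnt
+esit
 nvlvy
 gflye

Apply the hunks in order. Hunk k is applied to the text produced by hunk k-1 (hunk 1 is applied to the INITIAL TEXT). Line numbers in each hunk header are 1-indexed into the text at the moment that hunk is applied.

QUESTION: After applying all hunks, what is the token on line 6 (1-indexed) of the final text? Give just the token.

Answer: esit

Derivation:
Hunk 1: at line 1 remove [ngdq,xxm] add [qmix,ksxr,pyj] -> 8 lines: jrxc mkb qmix ksxr pyj zycld nvlvy gflye
Hunk 2: at line 2 remove [ksxr,pyj,zycld] add [uuy,byu] -> 7 lines: jrxc mkb qmix uuy byu nvlvy gflye
Hunk 3: at line 3 remove [byu] add [tbumn,vyzt] -> 8 lines: jrxc mkb qmix uuy tbumn vyzt nvlvy gflye
Hunk 4: at line 2 remove [uuy,tbumn,vyzt] add [evrx,wnt,esit] -> 8 lines: jrxc mkb qmix evrx wnt esit nvlvy gflye
Final line 6: esit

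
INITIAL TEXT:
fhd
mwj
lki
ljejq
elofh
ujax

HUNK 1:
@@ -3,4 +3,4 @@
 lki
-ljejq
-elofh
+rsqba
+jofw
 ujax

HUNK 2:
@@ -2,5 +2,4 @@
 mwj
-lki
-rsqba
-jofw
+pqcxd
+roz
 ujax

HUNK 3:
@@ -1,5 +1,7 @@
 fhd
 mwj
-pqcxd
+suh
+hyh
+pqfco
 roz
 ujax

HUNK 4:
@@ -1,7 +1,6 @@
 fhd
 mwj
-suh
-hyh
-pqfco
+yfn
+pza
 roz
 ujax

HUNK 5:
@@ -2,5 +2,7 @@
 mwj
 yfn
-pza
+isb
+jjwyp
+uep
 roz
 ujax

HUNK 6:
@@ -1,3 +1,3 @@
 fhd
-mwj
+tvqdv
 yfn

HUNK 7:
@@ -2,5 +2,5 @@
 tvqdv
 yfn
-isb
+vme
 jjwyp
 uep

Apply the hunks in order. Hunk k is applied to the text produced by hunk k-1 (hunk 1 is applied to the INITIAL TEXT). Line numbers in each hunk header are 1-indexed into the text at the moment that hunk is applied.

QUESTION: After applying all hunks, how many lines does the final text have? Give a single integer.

Hunk 1: at line 3 remove [ljejq,elofh] add [rsqba,jofw] -> 6 lines: fhd mwj lki rsqba jofw ujax
Hunk 2: at line 2 remove [lki,rsqba,jofw] add [pqcxd,roz] -> 5 lines: fhd mwj pqcxd roz ujax
Hunk 3: at line 1 remove [pqcxd] add [suh,hyh,pqfco] -> 7 lines: fhd mwj suh hyh pqfco roz ujax
Hunk 4: at line 1 remove [suh,hyh,pqfco] add [yfn,pza] -> 6 lines: fhd mwj yfn pza roz ujax
Hunk 5: at line 2 remove [pza] add [isb,jjwyp,uep] -> 8 lines: fhd mwj yfn isb jjwyp uep roz ujax
Hunk 6: at line 1 remove [mwj] add [tvqdv] -> 8 lines: fhd tvqdv yfn isb jjwyp uep roz ujax
Hunk 7: at line 2 remove [isb] add [vme] -> 8 lines: fhd tvqdv yfn vme jjwyp uep roz ujax
Final line count: 8

Answer: 8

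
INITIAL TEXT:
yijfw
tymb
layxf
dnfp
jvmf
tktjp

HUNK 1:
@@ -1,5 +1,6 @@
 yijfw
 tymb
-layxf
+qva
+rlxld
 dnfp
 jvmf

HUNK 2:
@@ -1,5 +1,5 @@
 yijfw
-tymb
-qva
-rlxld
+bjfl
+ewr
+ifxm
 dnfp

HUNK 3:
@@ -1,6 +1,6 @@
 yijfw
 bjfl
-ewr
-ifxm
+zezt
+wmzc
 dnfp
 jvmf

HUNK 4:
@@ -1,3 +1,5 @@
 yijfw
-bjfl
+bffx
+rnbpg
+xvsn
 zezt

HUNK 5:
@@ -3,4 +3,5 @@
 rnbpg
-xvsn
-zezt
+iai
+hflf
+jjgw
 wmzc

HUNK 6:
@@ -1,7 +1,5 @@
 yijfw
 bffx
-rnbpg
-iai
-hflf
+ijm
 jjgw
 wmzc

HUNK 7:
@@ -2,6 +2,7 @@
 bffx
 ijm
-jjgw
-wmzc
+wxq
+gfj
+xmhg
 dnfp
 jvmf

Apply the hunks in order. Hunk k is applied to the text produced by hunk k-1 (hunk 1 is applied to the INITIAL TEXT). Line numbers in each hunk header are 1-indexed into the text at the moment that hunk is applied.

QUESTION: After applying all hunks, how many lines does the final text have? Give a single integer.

Answer: 9

Derivation:
Hunk 1: at line 1 remove [layxf] add [qva,rlxld] -> 7 lines: yijfw tymb qva rlxld dnfp jvmf tktjp
Hunk 2: at line 1 remove [tymb,qva,rlxld] add [bjfl,ewr,ifxm] -> 7 lines: yijfw bjfl ewr ifxm dnfp jvmf tktjp
Hunk 3: at line 1 remove [ewr,ifxm] add [zezt,wmzc] -> 7 lines: yijfw bjfl zezt wmzc dnfp jvmf tktjp
Hunk 4: at line 1 remove [bjfl] add [bffx,rnbpg,xvsn] -> 9 lines: yijfw bffx rnbpg xvsn zezt wmzc dnfp jvmf tktjp
Hunk 5: at line 3 remove [xvsn,zezt] add [iai,hflf,jjgw] -> 10 lines: yijfw bffx rnbpg iai hflf jjgw wmzc dnfp jvmf tktjp
Hunk 6: at line 1 remove [rnbpg,iai,hflf] add [ijm] -> 8 lines: yijfw bffx ijm jjgw wmzc dnfp jvmf tktjp
Hunk 7: at line 2 remove [jjgw,wmzc] add [wxq,gfj,xmhg] -> 9 lines: yijfw bffx ijm wxq gfj xmhg dnfp jvmf tktjp
Final line count: 9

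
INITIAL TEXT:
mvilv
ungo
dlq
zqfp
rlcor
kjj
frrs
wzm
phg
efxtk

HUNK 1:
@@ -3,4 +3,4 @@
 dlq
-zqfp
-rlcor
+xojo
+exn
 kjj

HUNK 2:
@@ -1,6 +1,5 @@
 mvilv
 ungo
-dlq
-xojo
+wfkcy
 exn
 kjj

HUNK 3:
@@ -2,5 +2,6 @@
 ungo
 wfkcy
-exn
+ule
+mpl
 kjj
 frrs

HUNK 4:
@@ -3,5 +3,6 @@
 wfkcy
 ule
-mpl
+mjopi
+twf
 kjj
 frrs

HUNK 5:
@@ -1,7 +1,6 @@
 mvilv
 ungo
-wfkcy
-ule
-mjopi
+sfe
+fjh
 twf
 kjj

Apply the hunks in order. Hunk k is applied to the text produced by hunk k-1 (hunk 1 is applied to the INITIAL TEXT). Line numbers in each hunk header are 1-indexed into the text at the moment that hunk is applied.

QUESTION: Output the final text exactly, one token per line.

Answer: mvilv
ungo
sfe
fjh
twf
kjj
frrs
wzm
phg
efxtk

Derivation:
Hunk 1: at line 3 remove [zqfp,rlcor] add [xojo,exn] -> 10 lines: mvilv ungo dlq xojo exn kjj frrs wzm phg efxtk
Hunk 2: at line 1 remove [dlq,xojo] add [wfkcy] -> 9 lines: mvilv ungo wfkcy exn kjj frrs wzm phg efxtk
Hunk 3: at line 2 remove [exn] add [ule,mpl] -> 10 lines: mvilv ungo wfkcy ule mpl kjj frrs wzm phg efxtk
Hunk 4: at line 3 remove [mpl] add [mjopi,twf] -> 11 lines: mvilv ungo wfkcy ule mjopi twf kjj frrs wzm phg efxtk
Hunk 5: at line 1 remove [wfkcy,ule,mjopi] add [sfe,fjh] -> 10 lines: mvilv ungo sfe fjh twf kjj frrs wzm phg efxtk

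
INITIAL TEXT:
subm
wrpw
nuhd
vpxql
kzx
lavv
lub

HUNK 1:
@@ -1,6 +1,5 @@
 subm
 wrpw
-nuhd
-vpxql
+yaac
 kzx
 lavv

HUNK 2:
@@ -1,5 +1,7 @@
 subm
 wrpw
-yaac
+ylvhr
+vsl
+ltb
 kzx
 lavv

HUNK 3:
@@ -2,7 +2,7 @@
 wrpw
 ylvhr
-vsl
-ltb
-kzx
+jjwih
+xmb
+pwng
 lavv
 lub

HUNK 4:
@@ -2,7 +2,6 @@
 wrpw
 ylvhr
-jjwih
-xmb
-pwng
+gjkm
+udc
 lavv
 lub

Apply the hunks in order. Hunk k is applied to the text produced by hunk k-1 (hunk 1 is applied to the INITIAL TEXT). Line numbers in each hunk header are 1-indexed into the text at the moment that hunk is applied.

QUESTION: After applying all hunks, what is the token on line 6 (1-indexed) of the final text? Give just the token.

Answer: lavv

Derivation:
Hunk 1: at line 1 remove [nuhd,vpxql] add [yaac] -> 6 lines: subm wrpw yaac kzx lavv lub
Hunk 2: at line 1 remove [yaac] add [ylvhr,vsl,ltb] -> 8 lines: subm wrpw ylvhr vsl ltb kzx lavv lub
Hunk 3: at line 2 remove [vsl,ltb,kzx] add [jjwih,xmb,pwng] -> 8 lines: subm wrpw ylvhr jjwih xmb pwng lavv lub
Hunk 4: at line 2 remove [jjwih,xmb,pwng] add [gjkm,udc] -> 7 lines: subm wrpw ylvhr gjkm udc lavv lub
Final line 6: lavv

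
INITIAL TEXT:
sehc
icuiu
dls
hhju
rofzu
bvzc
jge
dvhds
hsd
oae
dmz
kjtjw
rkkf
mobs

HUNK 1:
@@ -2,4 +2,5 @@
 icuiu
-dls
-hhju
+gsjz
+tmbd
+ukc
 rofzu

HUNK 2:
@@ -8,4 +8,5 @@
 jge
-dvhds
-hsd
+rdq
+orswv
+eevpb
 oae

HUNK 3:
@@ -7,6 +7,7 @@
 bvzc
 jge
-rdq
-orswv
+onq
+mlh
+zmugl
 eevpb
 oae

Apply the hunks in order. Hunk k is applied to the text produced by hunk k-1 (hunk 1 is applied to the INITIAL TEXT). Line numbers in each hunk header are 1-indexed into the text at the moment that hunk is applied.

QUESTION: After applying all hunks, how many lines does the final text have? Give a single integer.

Hunk 1: at line 2 remove [dls,hhju] add [gsjz,tmbd,ukc] -> 15 lines: sehc icuiu gsjz tmbd ukc rofzu bvzc jge dvhds hsd oae dmz kjtjw rkkf mobs
Hunk 2: at line 8 remove [dvhds,hsd] add [rdq,orswv,eevpb] -> 16 lines: sehc icuiu gsjz tmbd ukc rofzu bvzc jge rdq orswv eevpb oae dmz kjtjw rkkf mobs
Hunk 3: at line 7 remove [rdq,orswv] add [onq,mlh,zmugl] -> 17 lines: sehc icuiu gsjz tmbd ukc rofzu bvzc jge onq mlh zmugl eevpb oae dmz kjtjw rkkf mobs
Final line count: 17

Answer: 17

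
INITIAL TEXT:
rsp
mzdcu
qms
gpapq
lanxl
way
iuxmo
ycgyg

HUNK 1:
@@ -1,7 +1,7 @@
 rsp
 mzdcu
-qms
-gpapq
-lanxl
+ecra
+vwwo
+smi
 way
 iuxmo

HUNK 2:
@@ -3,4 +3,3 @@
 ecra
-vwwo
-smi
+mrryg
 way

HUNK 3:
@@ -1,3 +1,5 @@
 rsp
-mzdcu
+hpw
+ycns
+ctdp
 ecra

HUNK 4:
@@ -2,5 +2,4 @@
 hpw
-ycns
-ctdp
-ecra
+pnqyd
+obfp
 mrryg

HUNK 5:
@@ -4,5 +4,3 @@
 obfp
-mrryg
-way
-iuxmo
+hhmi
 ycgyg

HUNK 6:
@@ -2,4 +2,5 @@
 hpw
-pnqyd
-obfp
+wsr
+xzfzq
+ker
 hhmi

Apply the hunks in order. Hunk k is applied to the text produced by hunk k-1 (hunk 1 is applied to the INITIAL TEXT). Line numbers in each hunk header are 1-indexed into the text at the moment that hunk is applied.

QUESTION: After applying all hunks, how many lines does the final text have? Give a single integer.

Answer: 7

Derivation:
Hunk 1: at line 1 remove [qms,gpapq,lanxl] add [ecra,vwwo,smi] -> 8 lines: rsp mzdcu ecra vwwo smi way iuxmo ycgyg
Hunk 2: at line 3 remove [vwwo,smi] add [mrryg] -> 7 lines: rsp mzdcu ecra mrryg way iuxmo ycgyg
Hunk 3: at line 1 remove [mzdcu] add [hpw,ycns,ctdp] -> 9 lines: rsp hpw ycns ctdp ecra mrryg way iuxmo ycgyg
Hunk 4: at line 2 remove [ycns,ctdp,ecra] add [pnqyd,obfp] -> 8 lines: rsp hpw pnqyd obfp mrryg way iuxmo ycgyg
Hunk 5: at line 4 remove [mrryg,way,iuxmo] add [hhmi] -> 6 lines: rsp hpw pnqyd obfp hhmi ycgyg
Hunk 6: at line 2 remove [pnqyd,obfp] add [wsr,xzfzq,ker] -> 7 lines: rsp hpw wsr xzfzq ker hhmi ycgyg
Final line count: 7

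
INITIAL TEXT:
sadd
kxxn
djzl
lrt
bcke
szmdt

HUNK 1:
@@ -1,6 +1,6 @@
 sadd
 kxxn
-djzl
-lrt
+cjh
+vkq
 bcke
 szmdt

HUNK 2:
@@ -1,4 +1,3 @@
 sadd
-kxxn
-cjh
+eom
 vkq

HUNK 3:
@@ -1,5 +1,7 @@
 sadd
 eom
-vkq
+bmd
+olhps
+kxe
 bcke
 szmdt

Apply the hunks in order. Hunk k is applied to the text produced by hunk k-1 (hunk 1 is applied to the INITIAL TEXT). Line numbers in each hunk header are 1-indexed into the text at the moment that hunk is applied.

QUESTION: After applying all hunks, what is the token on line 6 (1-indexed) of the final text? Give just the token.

Answer: bcke

Derivation:
Hunk 1: at line 1 remove [djzl,lrt] add [cjh,vkq] -> 6 lines: sadd kxxn cjh vkq bcke szmdt
Hunk 2: at line 1 remove [kxxn,cjh] add [eom] -> 5 lines: sadd eom vkq bcke szmdt
Hunk 3: at line 1 remove [vkq] add [bmd,olhps,kxe] -> 7 lines: sadd eom bmd olhps kxe bcke szmdt
Final line 6: bcke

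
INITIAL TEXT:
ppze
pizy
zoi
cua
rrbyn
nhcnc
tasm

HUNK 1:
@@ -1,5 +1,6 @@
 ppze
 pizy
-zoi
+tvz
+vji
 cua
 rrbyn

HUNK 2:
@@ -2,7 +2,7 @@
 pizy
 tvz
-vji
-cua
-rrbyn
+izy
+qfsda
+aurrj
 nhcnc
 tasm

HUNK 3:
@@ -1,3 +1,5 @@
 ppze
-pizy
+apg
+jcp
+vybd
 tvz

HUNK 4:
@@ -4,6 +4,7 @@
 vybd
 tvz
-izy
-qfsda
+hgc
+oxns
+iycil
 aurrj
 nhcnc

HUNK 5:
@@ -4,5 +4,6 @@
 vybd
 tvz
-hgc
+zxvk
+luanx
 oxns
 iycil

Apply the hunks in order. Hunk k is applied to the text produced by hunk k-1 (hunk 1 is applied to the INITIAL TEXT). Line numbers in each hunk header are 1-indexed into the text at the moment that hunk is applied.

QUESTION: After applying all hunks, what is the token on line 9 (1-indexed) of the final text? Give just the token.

Answer: iycil

Derivation:
Hunk 1: at line 1 remove [zoi] add [tvz,vji] -> 8 lines: ppze pizy tvz vji cua rrbyn nhcnc tasm
Hunk 2: at line 2 remove [vji,cua,rrbyn] add [izy,qfsda,aurrj] -> 8 lines: ppze pizy tvz izy qfsda aurrj nhcnc tasm
Hunk 3: at line 1 remove [pizy] add [apg,jcp,vybd] -> 10 lines: ppze apg jcp vybd tvz izy qfsda aurrj nhcnc tasm
Hunk 4: at line 4 remove [izy,qfsda] add [hgc,oxns,iycil] -> 11 lines: ppze apg jcp vybd tvz hgc oxns iycil aurrj nhcnc tasm
Hunk 5: at line 4 remove [hgc] add [zxvk,luanx] -> 12 lines: ppze apg jcp vybd tvz zxvk luanx oxns iycil aurrj nhcnc tasm
Final line 9: iycil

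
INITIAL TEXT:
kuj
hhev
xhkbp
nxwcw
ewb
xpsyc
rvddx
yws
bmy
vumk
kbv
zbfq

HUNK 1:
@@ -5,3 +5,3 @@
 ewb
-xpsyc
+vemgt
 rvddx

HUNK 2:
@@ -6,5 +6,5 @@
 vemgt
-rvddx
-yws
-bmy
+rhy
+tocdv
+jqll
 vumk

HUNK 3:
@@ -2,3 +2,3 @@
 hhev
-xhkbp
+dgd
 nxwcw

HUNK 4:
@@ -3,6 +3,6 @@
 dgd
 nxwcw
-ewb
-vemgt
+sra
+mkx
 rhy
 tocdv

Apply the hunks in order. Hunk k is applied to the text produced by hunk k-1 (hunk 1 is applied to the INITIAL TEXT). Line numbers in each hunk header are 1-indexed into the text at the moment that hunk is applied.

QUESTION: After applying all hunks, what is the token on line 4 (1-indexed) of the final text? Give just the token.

Answer: nxwcw

Derivation:
Hunk 1: at line 5 remove [xpsyc] add [vemgt] -> 12 lines: kuj hhev xhkbp nxwcw ewb vemgt rvddx yws bmy vumk kbv zbfq
Hunk 2: at line 6 remove [rvddx,yws,bmy] add [rhy,tocdv,jqll] -> 12 lines: kuj hhev xhkbp nxwcw ewb vemgt rhy tocdv jqll vumk kbv zbfq
Hunk 3: at line 2 remove [xhkbp] add [dgd] -> 12 lines: kuj hhev dgd nxwcw ewb vemgt rhy tocdv jqll vumk kbv zbfq
Hunk 4: at line 3 remove [ewb,vemgt] add [sra,mkx] -> 12 lines: kuj hhev dgd nxwcw sra mkx rhy tocdv jqll vumk kbv zbfq
Final line 4: nxwcw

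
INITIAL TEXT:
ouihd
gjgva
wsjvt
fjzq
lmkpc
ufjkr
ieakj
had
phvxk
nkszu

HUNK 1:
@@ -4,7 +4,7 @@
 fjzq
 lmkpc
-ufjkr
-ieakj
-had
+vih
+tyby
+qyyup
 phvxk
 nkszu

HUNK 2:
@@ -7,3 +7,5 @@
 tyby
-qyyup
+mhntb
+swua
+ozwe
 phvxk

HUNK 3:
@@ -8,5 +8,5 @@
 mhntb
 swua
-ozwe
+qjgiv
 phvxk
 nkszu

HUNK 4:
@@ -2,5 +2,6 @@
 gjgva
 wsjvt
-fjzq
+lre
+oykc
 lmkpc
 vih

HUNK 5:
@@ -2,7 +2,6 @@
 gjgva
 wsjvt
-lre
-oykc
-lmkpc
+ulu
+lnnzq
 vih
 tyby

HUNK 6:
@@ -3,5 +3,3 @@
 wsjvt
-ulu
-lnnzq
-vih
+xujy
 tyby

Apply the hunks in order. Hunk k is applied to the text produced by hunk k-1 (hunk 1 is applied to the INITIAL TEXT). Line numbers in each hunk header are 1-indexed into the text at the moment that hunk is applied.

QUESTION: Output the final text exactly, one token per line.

Answer: ouihd
gjgva
wsjvt
xujy
tyby
mhntb
swua
qjgiv
phvxk
nkszu

Derivation:
Hunk 1: at line 4 remove [ufjkr,ieakj,had] add [vih,tyby,qyyup] -> 10 lines: ouihd gjgva wsjvt fjzq lmkpc vih tyby qyyup phvxk nkszu
Hunk 2: at line 7 remove [qyyup] add [mhntb,swua,ozwe] -> 12 lines: ouihd gjgva wsjvt fjzq lmkpc vih tyby mhntb swua ozwe phvxk nkszu
Hunk 3: at line 8 remove [ozwe] add [qjgiv] -> 12 lines: ouihd gjgva wsjvt fjzq lmkpc vih tyby mhntb swua qjgiv phvxk nkszu
Hunk 4: at line 2 remove [fjzq] add [lre,oykc] -> 13 lines: ouihd gjgva wsjvt lre oykc lmkpc vih tyby mhntb swua qjgiv phvxk nkszu
Hunk 5: at line 2 remove [lre,oykc,lmkpc] add [ulu,lnnzq] -> 12 lines: ouihd gjgva wsjvt ulu lnnzq vih tyby mhntb swua qjgiv phvxk nkszu
Hunk 6: at line 3 remove [ulu,lnnzq,vih] add [xujy] -> 10 lines: ouihd gjgva wsjvt xujy tyby mhntb swua qjgiv phvxk nkszu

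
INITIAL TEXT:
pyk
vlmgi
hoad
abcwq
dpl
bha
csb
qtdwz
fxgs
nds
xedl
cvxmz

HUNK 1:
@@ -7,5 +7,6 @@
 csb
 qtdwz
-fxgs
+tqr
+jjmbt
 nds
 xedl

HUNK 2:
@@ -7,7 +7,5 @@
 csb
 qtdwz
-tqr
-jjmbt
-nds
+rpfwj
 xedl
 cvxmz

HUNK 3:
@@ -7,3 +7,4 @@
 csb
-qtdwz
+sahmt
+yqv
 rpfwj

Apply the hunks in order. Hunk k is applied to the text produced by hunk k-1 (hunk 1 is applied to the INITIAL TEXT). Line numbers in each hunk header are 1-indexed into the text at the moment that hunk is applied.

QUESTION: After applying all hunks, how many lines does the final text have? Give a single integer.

Answer: 12

Derivation:
Hunk 1: at line 7 remove [fxgs] add [tqr,jjmbt] -> 13 lines: pyk vlmgi hoad abcwq dpl bha csb qtdwz tqr jjmbt nds xedl cvxmz
Hunk 2: at line 7 remove [tqr,jjmbt,nds] add [rpfwj] -> 11 lines: pyk vlmgi hoad abcwq dpl bha csb qtdwz rpfwj xedl cvxmz
Hunk 3: at line 7 remove [qtdwz] add [sahmt,yqv] -> 12 lines: pyk vlmgi hoad abcwq dpl bha csb sahmt yqv rpfwj xedl cvxmz
Final line count: 12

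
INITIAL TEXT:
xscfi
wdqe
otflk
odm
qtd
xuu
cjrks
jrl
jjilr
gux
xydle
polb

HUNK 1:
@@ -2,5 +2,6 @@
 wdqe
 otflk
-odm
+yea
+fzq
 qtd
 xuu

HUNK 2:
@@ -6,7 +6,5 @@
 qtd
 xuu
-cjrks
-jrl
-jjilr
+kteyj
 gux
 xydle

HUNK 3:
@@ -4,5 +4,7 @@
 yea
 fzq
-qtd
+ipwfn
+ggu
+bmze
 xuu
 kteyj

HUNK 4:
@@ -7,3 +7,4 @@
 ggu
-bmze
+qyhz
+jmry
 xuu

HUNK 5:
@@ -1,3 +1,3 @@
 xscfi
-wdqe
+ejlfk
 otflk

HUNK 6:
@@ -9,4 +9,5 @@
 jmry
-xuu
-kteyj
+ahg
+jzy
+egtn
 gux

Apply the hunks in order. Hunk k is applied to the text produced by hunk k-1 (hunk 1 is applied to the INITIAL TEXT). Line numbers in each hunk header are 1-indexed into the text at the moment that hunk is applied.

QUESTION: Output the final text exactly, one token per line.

Answer: xscfi
ejlfk
otflk
yea
fzq
ipwfn
ggu
qyhz
jmry
ahg
jzy
egtn
gux
xydle
polb

Derivation:
Hunk 1: at line 2 remove [odm] add [yea,fzq] -> 13 lines: xscfi wdqe otflk yea fzq qtd xuu cjrks jrl jjilr gux xydle polb
Hunk 2: at line 6 remove [cjrks,jrl,jjilr] add [kteyj] -> 11 lines: xscfi wdqe otflk yea fzq qtd xuu kteyj gux xydle polb
Hunk 3: at line 4 remove [qtd] add [ipwfn,ggu,bmze] -> 13 lines: xscfi wdqe otflk yea fzq ipwfn ggu bmze xuu kteyj gux xydle polb
Hunk 4: at line 7 remove [bmze] add [qyhz,jmry] -> 14 lines: xscfi wdqe otflk yea fzq ipwfn ggu qyhz jmry xuu kteyj gux xydle polb
Hunk 5: at line 1 remove [wdqe] add [ejlfk] -> 14 lines: xscfi ejlfk otflk yea fzq ipwfn ggu qyhz jmry xuu kteyj gux xydle polb
Hunk 6: at line 9 remove [xuu,kteyj] add [ahg,jzy,egtn] -> 15 lines: xscfi ejlfk otflk yea fzq ipwfn ggu qyhz jmry ahg jzy egtn gux xydle polb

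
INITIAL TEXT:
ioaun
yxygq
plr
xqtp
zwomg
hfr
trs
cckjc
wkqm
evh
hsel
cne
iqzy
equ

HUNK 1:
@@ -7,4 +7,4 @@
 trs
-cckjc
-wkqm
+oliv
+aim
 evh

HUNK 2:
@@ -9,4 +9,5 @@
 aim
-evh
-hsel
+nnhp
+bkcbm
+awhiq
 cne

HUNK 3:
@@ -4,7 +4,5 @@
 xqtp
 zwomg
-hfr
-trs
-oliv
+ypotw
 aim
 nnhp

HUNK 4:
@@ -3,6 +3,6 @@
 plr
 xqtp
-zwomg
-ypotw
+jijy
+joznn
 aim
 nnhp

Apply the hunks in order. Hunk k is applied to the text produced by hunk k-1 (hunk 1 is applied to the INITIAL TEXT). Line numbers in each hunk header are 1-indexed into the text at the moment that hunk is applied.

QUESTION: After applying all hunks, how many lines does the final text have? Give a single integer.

Answer: 13

Derivation:
Hunk 1: at line 7 remove [cckjc,wkqm] add [oliv,aim] -> 14 lines: ioaun yxygq plr xqtp zwomg hfr trs oliv aim evh hsel cne iqzy equ
Hunk 2: at line 9 remove [evh,hsel] add [nnhp,bkcbm,awhiq] -> 15 lines: ioaun yxygq plr xqtp zwomg hfr trs oliv aim nnhp bkcbm awhiq cne iqzy equ
Hunk 3: at line 4 remove [hfr,trs,oliv] add [ypotw] -> 13 lines: ioaun yxygq plr xqtp zwomg ypotw aim nnhp bkcbm awhiq cne iqzy equ
Hunk 4: at line 3 remove [zwomg,ypotw] add [jijy,joznn] -> 13 lines: ioaun yxygq plr xqtp jijy joznn aim nnhp bkcbm awhiq cne iqzy equ
Final line count: 13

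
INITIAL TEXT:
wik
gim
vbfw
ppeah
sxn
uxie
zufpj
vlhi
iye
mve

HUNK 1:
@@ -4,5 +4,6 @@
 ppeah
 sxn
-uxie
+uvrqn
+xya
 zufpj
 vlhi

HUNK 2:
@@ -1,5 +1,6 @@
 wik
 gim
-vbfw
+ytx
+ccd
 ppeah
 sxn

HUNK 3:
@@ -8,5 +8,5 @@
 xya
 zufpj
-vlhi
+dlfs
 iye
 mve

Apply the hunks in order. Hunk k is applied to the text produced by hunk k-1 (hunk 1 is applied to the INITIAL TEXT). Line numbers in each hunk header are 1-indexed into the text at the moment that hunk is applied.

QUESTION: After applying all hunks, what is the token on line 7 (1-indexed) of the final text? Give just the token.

Answer: uvrqn

Derivation:
Hunk 1: at line 4 remove [uxie] add [uvrqn,xya] -> 11 lines: wik gim vbfw ppeah sxn uvrqn xya zufpj vlhi iye mve
Hunk 2: at line 1 remove [vbfw] add [ytx,ccd] -> 12 lines: wik gim ytx ccd ppeah sxn uvrqn xya zufpj vlhi iye mve
Hunk 3: at line 8 remove [vlhi] add [dlfs] -> 12 lines: wik gim ytx ccd ppeah sxn uvrqn xya zufpj dlfs iye mve
Final line 7: uvrqn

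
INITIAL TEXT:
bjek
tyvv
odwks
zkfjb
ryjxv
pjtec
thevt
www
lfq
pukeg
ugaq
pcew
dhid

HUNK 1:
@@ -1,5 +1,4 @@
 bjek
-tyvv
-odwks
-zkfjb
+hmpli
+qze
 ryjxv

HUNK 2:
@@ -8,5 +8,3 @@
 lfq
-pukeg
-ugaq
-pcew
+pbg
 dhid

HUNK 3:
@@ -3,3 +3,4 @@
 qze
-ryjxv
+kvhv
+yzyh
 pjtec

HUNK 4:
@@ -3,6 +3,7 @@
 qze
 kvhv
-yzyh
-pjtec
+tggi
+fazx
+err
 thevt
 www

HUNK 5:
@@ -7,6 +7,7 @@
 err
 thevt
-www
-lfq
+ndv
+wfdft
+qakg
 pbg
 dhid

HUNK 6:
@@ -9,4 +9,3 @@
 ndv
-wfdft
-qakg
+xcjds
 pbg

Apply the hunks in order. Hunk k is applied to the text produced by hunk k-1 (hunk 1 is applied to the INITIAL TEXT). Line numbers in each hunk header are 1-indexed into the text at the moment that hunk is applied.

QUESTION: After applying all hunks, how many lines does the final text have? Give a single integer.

Answer: 12

Derivation:
Hunk 1: at line 1 remove [tyvv,odwks,zkfjb] add [hmpli,qze] -> 12 lines: bjek hmpli qze ryjxv pjtec thevt www lfq pukeg ugaq pcew dhid
Hunk 2: at line 8 remove [pukeg,ugaq,pcew] add [pbg] -> 10 lines: bjek hmpli qze ryjxv pjtec thevt www lfq pbg dhid
Hunk 3: at line 3 remove [ryjxv] add [kvhv,yzyh] -> 11 lines: bjek hmpli qze kvhv yzyh pjtec thevt www lfq pbg dhid
Hunk 4: at line 3 remove [yzyh,pjtec] add [tggi,fazx,err] -> 12 lines: bjek hmpli qze kvhv tggi fazx err thevt www lfq pbg dhid
Hunk 5: at line 7 remove [www,lfq] add [ndv,wfdft,qakg] -> 13 lines: bjek hmpli qze kvhv tggi fazx err thevt ndv wfdft qakg pbg dhid
Hunk 6: at line 9 remove [wfdft,qakg] add [xcjds] -> 12 lines: bjek hmpli qze kvhv tggi fazx err thevt ndv xcjds pbg dhid
Final line count: 12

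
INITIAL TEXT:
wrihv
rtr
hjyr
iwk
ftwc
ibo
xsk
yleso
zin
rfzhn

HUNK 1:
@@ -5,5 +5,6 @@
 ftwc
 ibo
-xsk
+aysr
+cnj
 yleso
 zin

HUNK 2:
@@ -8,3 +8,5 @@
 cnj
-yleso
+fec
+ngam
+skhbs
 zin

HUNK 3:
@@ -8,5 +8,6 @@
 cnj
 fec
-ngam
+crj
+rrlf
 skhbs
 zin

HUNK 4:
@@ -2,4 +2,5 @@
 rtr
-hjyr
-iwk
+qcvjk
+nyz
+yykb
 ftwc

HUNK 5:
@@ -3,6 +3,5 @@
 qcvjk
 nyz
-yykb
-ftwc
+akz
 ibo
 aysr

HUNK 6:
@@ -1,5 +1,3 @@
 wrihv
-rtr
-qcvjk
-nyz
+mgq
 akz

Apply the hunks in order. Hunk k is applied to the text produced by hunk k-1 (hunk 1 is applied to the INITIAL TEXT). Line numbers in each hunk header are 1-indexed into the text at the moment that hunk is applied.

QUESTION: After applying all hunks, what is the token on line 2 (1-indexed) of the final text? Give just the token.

Answer: mgq

Derivation:
Hunk 1: at line 5 remove [xsk] add [aysr,cnj] -> 11 lines: wrihv rtr hjyr iwk ftwc ibo aysr cnj yleso zin rfzhn
Hunk 2: at line 8 remove [yleso] add [fec,ngam,skhbs] -> 13 lines: wrihv rtr hjyr iwk ftwc ibo aysr cnj fec ngam skhbs zin rfzhn
Hunk 3: at line 8 remove [ngam] add [crj,rrlf] -> 14 lines: wrihv rtr hjyr iwk ftwc ibo aysr cnj fec crj rrlf skhbs zin rfzhn
Hunk 4: at line 2 remove [hjyr,iwk] add [qcvjk,nyz,yykb] -> 15 lines: wrihv rtr qcvjk nyz yykb ftwc ibo aysr cnj fec crj rrlf skhbs zin rfzhn
Hunk 5: at line 3 remove [yykb,ftwc] add [akz] -> 14 lines: wrihv rtr qcvjk nyz akz ibo aysr cnj fec crj rrlf skhbs zin rfzhn
Hunk 6: at line 1 remove [rtr,qcvjk,nyz] add [mgq] -> 12 lines: wrihv mgq akz ibo aysr cnj fec crj rrlf skhbs zin rfzhn
Final line 2: mgq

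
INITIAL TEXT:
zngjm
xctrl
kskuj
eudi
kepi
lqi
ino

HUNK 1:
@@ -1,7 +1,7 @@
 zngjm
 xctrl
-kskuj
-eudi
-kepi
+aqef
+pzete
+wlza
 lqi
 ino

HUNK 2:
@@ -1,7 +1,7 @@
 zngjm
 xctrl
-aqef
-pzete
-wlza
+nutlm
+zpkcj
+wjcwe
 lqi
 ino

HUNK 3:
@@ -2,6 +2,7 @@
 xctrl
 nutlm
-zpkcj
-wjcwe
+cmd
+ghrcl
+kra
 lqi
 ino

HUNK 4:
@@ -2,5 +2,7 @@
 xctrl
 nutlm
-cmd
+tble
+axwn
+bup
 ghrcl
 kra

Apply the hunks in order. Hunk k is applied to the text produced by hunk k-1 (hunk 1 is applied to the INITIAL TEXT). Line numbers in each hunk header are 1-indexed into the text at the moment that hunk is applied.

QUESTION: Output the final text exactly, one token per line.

Hunk 1: at line 1 remove [kskuj,eudi,kepi] add [aqef,pzete,wlza] -> 7 lines: zngjm xctrl aqef pzete wlza lqi ino
Hunk 2: at line 1 remove [aqef,pzete,wlza] add [nutlm,zpkcj,wjcwe] -> 7 lines: zngjm xctrl nutlm zpkcj wjcwe lqi ino
Hunk 3: at line 2 remove [zpkcj,wjcwe] add [cmd,ghrcl,kra] -> 8 lines: zngjm xctrl nutlm cmd ghrcl kra lqi ino
Hunk 4: at line 2 remove [cmd] add [tble,axwn,bup] -> 10 lines: zngjm xctrl nutlm tble axwn bup ghrcl kra lqi ino

Answer: zngjm
xctrl
nutlm
tble
axwn
bup
ghrcl
kra
lqi
ino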